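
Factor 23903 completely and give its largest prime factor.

23903 = 11 · 2173
2173 = 41 · 53
53 is prime.
So 23903 = 11 · 41 · 53; the largest prime factor is 53.

53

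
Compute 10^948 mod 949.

10^1 ≡ 10 (mod 949)
10^2 ≡ 10^2 = 100 ≡ 100 (mod 949)
10^4 ≡ 100^2 = 10000 ≡ 510 (mod 949)
10^8 ≡ 510^2 = 260100 ≡ 74 (mod 949)
10^16 ≡ 74^2 = 5476 ≡ 731 (mod 949)
10^32 ≡ 731^2 = 534361 ≡ 74 (mod 949)
10^64 ≡ 74^2 = 5476 ≡ 731 (mod 949)
10^128 ≡ 731^2 = 534361 ≡ 74 (mod 949)
10^256 ≡ 74^2 = 5476 ≡ 731 (mod 949)
10^512 ≡ 731^2 = 534361 ≡ 74 (mod 949)
948 = 512 + 256 + 128 + 32 + 16 + 4 in binary powers of 2.
So 10^948 ≡ 74 · 731 · 74 · 74 · 731 · 510 ≡ 729 (mod 949).
Since 729 ≠ 1, base 10 is a Fermat witness: 949 is composite.

729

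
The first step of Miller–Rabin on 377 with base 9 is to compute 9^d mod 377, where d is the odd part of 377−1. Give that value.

377 − 1 = 376 = 2^3 · 47, so d = 47.
9^1 ≡ 9 (mod 377)
9^2 ≡ 9^2 = 81 ≡ 81 (mod 377)
9^4 ≡ 81^2 = 6561 ≡ 152 (mod 377)
9^8 ≡ 152^2 = 23104 ≡ 107 (mod 377)
9^16 ≡ 107^2 = 11449 ≡ 139 (mod 377)
9^32 ≡ 139^2 = 19321 ≡ 94 (mod 377)
47 = 32 + 8 + 4 + 2 + 1 in binary powers of 2.
So 9^47 ≡ 94 · 107 · 152 · 81 · 9 ≡ 237 (mod 377).
Squaring chain: 237 → 373 → 16; never reaches −1, so base 9 is a Miller–Rabin witness that 377 is composite.

237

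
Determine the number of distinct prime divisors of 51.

2

51 = 3 · 17
51 = 3 · 17, which has 2 distinct prime factors.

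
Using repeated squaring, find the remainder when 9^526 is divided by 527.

412

9^1 ≡ 9 (mod 527)
9^2 ≡ 9^2 = 81 ≡ 81 (mod 527)
9^4 ≡ 81^2 = 6561 ≡ 237 (mod 527)
9^8 ≡ 237^2 = 56169 ≡ 307 (mod 527)
9^16 ≡ 307^2 = 94249 ≡ 443 (mod 527)
9^32 ≡ 443^2 = 196249 ≡ 205 (mod 527)
9^64 ≡ 205^2 = 42025 ≡ 392 (mod 527)
9^128 ≡ 392^2 = 153664 ≡ 307 (mod 527)
9^256 ≡ 307^2 = 94249 ≡ 443 (mod 527)
9^512 ≡ 443^2 = 196249 ≡ 205 (mod 527)
526 = 512 + 8 + 4 + 2 in binary powers of 2.
So 9^526 ≡ 205 · 307 · 237 · 81 ≡ 412 (mod 527).
Since 412 ≠ 1, base 9 is a Fermat witness: 527 is composite.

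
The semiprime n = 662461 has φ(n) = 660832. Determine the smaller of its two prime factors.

φ(n) = (p−1)(q−1) = n − (p+q) + 1, so p + q = 662461 − 660832 + 1 = 1630.
p and q are the roots of t² − 1630t + 662461 = 0.
Discriminant: 1630² − 4·662461 = 2656900 − 2649844 = 7056; √7056 = 84.
q = (1630 − 84)/2 = 773, p = (1630 + 84)/2 = 857.
Check: 773 · 857 = 662461.

773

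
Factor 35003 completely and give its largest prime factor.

71

35003 = 17 · 2059
2059 = 29 · 71
71 is prime.
So 35003 = 17 · 29 · 71; the largest prime factor is 71.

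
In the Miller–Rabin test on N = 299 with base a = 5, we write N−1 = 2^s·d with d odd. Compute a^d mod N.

299 − 1 = 298 = 2^1 · 149, so d = 149.
5^1 ≡ 5 (mod 299)
5^2 ≡ 5^2 = 25 ≡ 25 (mod 299)
5^4 ≡ 25^2 = 625 ≡ 27 (mod 299)
5^8 ≡ 27^2 = 729 ≡ 131 (mod 299)
5^16 ≡ 131^2 = 17161 ≡ 118 (mod 299)
5^32 ≡ 118^2 = 13924 ≡ 170 (mod 299)
5^64 ≡ 170^2 = 28900 ≡ 196 (mod 299)
5^128 ≡ 196^2 = 38416 ≡ 144 (mod 299)
149 = 128 + 16 + 4 + 1 in binary powers of 2.
So 5^149 ≡ 144 · 118 · 27 · 5 ≡ 291 (mod 299).
Squaring chain: 291; never reaches −1, so base 5 is a Miller–Rabin witness that 299 is composite.

291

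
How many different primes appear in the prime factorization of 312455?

5

312455 = 5 · 62491
62491 = 11 · 5681
5681 = 13 · 437
437 = 19 · 23
312455 = 5 · 11 · 13 · 19 · 23, which has 5 distinct prime factors.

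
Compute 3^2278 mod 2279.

3^1 ≡ 3 (mod 2279)
3^2 ≡ 3^2 = 9 ≡ 9 (mod 2279)
3^4 ≡ 9^2 = 81 ≡ 81 (mod 2279)
3^8 ≡ 81^2 = 6561 ≡ 2003 (mod 2279)
3^16 ≡ 2003^2 = 4012009 ≡ 969 (mod 2279)
3^32 ≡ 969^2 = 938961 ≡ 13 (mod 2279)
3^64 ≡ 13^2 = 169 ≡ 169 (mod 2279)
3^128 ≡ 169^2 = 28561 ≡ 1213 (mod 2279)
3^256 ≡ 1213^2 = 1471369 ≡ 1414 (mod 2279)
3^512 ≡ 1414^2 = 1999396 ≡ 713 (mod 2279)
3^1024 ≡ 713^2 = 508369 ≡ 152 (mod 2279)
3^2048 ≡ 152^2 = 23104 ≡ 314 (mod 2279)
2278 = 2048 + 128 + 64 + 32 + 4 + 2 in binary powers of 2.
So 3^2278 ≡ 314 · 1213 · 169 · 13 · 81 · 9 ≡ 1257 (mod 2279).
Since 1257 ≠ 1, base 3 is a Fermat witness: 2279 is composite.

1257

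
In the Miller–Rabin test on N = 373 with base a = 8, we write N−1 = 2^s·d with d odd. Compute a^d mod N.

269

373 − 1 = 372 = 2^2 · 93, so d = 93.
8^1 ≡ 8 (mod 373)
8^2 ≡ 8^2 = 64 ≡ 64 (mod 373)
8^4 ≡ 64^2 = 4096 ≡ 366 (mod 373)
8^8 ≡ 366^2 = 133956 ≡ 49 (mod 373)
8^16 ≡ 49^2 = 2401 ≡ 163 (mod 373)
8^32 ≡ 163^2 = 26569 ≡ 86 (mod 373)
8^64 ≡ 86^2 = 7396 ≡ 309 (mod 373)
93 = 64 + 16 + 8 + 4 + 1 in binary powers of 2.
So 8^93 ≡ 309 · 163 · 49 · 366 · 8 ≡ 269 (mod 373).
Squaring chain: 269 → 372; reaches −1, so base 8 does not prove 373 composite.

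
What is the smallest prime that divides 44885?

5

44885 is odd.
Digit sum 29, not divisible by 3.
Ends in 5: divisible by 5.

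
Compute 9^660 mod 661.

9^1 ≡ 9 (mod 661)
9^2 ≡ 9^2 = 81 ≡ 81 (mod 661)
9^4 ≡ 81^2 = 6561 ≡ 612 (mod 661)
9^8 ≡ 612^2 = 374544 ≡ 418 (mod 661)
9^16 ≡ 418^2 = 174724 ≡ 220 (mod 661)
9^32 ≡ 220^2 = 48400 ≡ 147 (mod 661)
9^64 ≡ 147^2 = 21609 ≡ 457 (mod 661)
9^128 ≡ 457^2 = 208849 ≡ 634 (mod 661)
9^256 ≡ 634^2 = 401956 ≡ 68 (mod 661)
9^512 ≡ 68^2 = 4624 ≡ 658 (mod 661)
660 = 512 + 128 + 16 + 4 in binary powers of 2.
So 9^660 ≡ 658 · 634 · 220 · 612 ≡ 1 (mod 661).
Since the result is 1, base 9 gives no evidence that 661 is composite.

1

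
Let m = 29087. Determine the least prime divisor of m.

29087 is odd.
Digit sum 26, not divisible by 3.
Ends in 7: not divisible by 5.
7: 29087 = 7·4155 + 2
11: 29087 = 11·2644 + 3
13: 29087 = 13·2237 + 6
17: 29087 = 17·1711

17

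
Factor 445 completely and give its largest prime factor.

89

445 = 5 · 89
89 is prime.
So 445 = 5 · 89; the largest prime factor is 89.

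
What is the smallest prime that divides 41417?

41417 is odd.
Digit sum 17, not divisible by 3.
Ends in 7: not divisible by 5.
7: 41417 = 7·5916 + 5
11: 41417 = 11·3765 + 2
13: 41417 = 13·3185 + 12
17: 41417 = 17·2436 + 5
19: 41417 = 19·2179 + 16
23: 41417 = 23·1800 + 17
29: 41417 = 29·1428 + 5
31: 41417 = 31·1336 + 1
37: 41417 = 37·1119 + 14
41: 41417 = 41·1010 + 7
43: 41417 = 43·963 + 8
47: 41417 = 47·881 + 10
53: 41417 = 53·781 + 24
59: 41417 = 59·701 + 58
61: 41417 = 61·678 + 59
67: 41417 = 67·618 + 11
71: 41417 = 71·583 + 24
73: 41417 = 73·567 + 26
79: 41417 = 79·524 + 21
83: 41417 = 83·499

83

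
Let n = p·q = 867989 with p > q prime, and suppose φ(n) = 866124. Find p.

φ(n) = (p−1)(q−1) = n − (p+q) + 1, so p + q = 867989 − 866124 + 1 = 1866.
p and q are the roots of t² − 1866t + 867989 = 0.
Discriminant: 1866² − 4·867989 = 3481956 − 3471956 = 10000; √10000 = 100.
q = (1866 − 100)/2 = 883, p = (1866 + 100)/2 = 983.
Check: 883 · 983 = 867989.

983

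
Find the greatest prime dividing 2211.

67

2211 = 3 · 737
737 = 11 · 67
67 is prime.
So 2211 = 3 · 11 · 67; the largest prime factor is 67.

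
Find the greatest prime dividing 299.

23

299 = 13 · 23
23 is prime.
So 299 = 13 · 23; the largest prime factor is 23.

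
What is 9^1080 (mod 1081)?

679

9^1 ≡ 9 (mod 1081)
9^2 ≡ 9^2 = 81 ≡ 81 (mod 1081)
9^4 ≡ 81^2 = 6561 ≡ 75 (mod 1081)
9^8 ≡ 75^2 = 5625 ≡ 220 (mod 1081)
9^16 ≡ 220^2 = 48400 ≡ 836 (mod 1081)
9^32 ≡ 836^2 = 698896 ≡ 570 (mod 1081)
9^64 ≡ 570^2 = 324900 ≡ 600 (mod 1081)
9^128 ≡ 600^2 = 360000 ≡ 27 (mod 1081)
9^256 ≡ 27^2 = 729 ≡ 729 (mod 1081)
9^512 ≡ 729^2 = 531441 ≡ 670 (mod 1081)
9^1024 ≡ 670^2 = 448900 ≡ 285 (mod 1081)
1080 = 1024 + 32 + 16 + 8 in binary powers of 2.
So 9^1080 ≡ 285 · 570 · 836 · 220 ≡ 679 (mod 1081).
Since 679 ≠ 1, base 9 is a Fermat witness: 1081 is composite.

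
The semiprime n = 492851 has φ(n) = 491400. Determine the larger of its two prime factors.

φ(n) = (p−1)(q−1) = n − (p+q) + 1, so p + q = 492851 − 491400 + 1 = 1452.
p and q are the roots of t² − 1452t + 492851 = 0.
Discriminant: 1452² − 4·492851 = 2108304 − 1971404 = 136900; √136900 = 370.
q = (1452 − 370)/2 = 541, p = (1452 + 370)/2 = 911.
Check: 541 · 911 = 492851.

911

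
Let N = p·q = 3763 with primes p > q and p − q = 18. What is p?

Since p = q + 18, we have 3763 = q(q + 18), so q² + 18q − 3763 = 0.
Discriminant: 18² + 4·3763 = 324 + 15052 = 15376; √15376 = 124.
q = (−18 + 124)/2 = 53, and p = q + 18 = 71.
Check: 53 · 71 = 3763.

71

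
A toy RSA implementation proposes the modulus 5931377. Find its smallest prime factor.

43

5931377 is odd.
Digit sum 35, not divisible by 3.
Ends in 7: not divisible by 5.
7: 5931377 = 7·847339 + 4
11: 5931377 = 11·539216 + 1
13: 5931377 = 13·456259 + 10
17: 5931377 = 17·348904 + 9
19: 5931377 = 19·312177 + 14
23: 5931377 = 23·257885 + 22
29: 5931377 = 29·204530 + 7
31: 5931377 = 31·191334 + 23
37: 5931377 = 37·160307 + 18
41: 5931377 = 41·144667 + 30
43: 5931377 = 43·137939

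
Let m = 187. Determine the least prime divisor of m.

11

187 is odd.
Digit sum 16, not divisible by 3.
Ends in 7: not divisible by 5.
7: 187 = 7·26 + 5
11: 187 = 11·17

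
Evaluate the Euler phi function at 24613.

Factor: 24613 = 151 · 163.
φ(24613) = (151−1) · (163−1) = 150 · 162 = 24300.

24300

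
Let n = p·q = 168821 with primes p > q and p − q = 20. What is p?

421

Since p = q + 20, we have 168821 = q(q + 20), so q² + 20q − 168821 = 0.
Discriminant: 20² + 4·168821 = 400 + 675284 = 675684; √675684 = 822.
q = (−20 + 822)/2 = 401, and p = q + 20 = 421.
Check: 401 · 421 = 168821.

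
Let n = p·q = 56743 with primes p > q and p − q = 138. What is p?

317

Since p = q + 138, we have 56743 = q(q + 138), so q² + 138q − 56743 = 0.
Discriminant: 138² + 4·56743 = 19044 + 226972 = 246016; √246016 = 496.
q = (−138 + 496)/2 = 179, and p = q + 138 = 317.
Check: 179 · 317 = 56743.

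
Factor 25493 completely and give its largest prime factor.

25493 = 13 · 1961
1961 = 37 · 53
53 is prime.
So 25493 = 13 · 37 · 53; the largest prime factor is 53.

53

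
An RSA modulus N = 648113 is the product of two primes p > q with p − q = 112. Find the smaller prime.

Since p = q + 112, we have 648113 = q(q + 112), so q² + 112q − 648113 = 0.
Discriminant: 112² + 4·648113 = 12544 + 2592452 = 2604996; √2604996 = 1614.
q = (−112 + 1614)/2 = 751, and p = q + 112 = 863.
Check: 751 · 863 = 648113.

751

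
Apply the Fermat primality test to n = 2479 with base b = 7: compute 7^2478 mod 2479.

7^1 ≡ 7 (mod 2479)
7^2 ≡ 7^2 = 49 ≡ 49 (mod 2479)
7^4 ≡ 49^2 = 2401 ≡ 2401 (mod 2479)
7^8 ≡ 2401^2 = 5764801 ≡ 1126 (mod 2479)
7^16 ≡ 1126^2 = 1267876 ≡ 1107 (mod 2479)
7^32 ≡ 1107^2 = 1225449 ≡ 823 (mod 2479)
7^64 ≡ 823^2 = 677329 ≡ 562 (mod 2479)
7^128 ≡ 562^2 = 315844 ≡ 1011 (mod 2479)
7^256 ≡ 1011^2 = 1022121 ≡ 773 (mod 2479)
7^512 ≡ 773^2 = 597529 ≡ 90 (mod 2479)
7^1024 ≡ 90^2 = 8100 ≡ 663 (mod 2479)
7^2048 ≡ 663^2 = 439569 ≡ 786 (mod 2479)
2478 = 2048 + 256 + 128 + 32 + 8 + 4 + 2 in binary powers of 2.
So 7^2478 ≡ 786 · 773 · 1011 · 823 · 1126 · 2401 · 49 ≡ 528 (mod 2479).
Since 528 ≠ 1, base 7 is a Fermat witness: 2479 is composite.

528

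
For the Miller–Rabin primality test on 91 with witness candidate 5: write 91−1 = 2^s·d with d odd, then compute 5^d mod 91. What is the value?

83

91 − 1 = 90 = 2^1 · 45, so d = 45.
5^1 ≡ 5 (mod 91)
5^2 ≡ 5^2 = 25 ≡ 25 (mod 91)
5^4 ≡ 25^2 = 625 ≡ 79 (mod 91)
5^8 ≡ 79^2 = 6241 ≡ 53 (mod 91)
5^16 ≡ 53^2 = 2809 ≡ 79 (mod 91)
5^32 ≡ 79^2 = 6241 ≡ 53 (mod 91)
45 = 32 + 8 + 4 + 1 in binary powers of 2.
So 5^45 ≡ 53 · 53 · 79 · 5 ≡ 83 (mod 91).
Squaring chain: 83; never reaches −1, so base 5 is a Miller–Rabin witness that 91 is composite.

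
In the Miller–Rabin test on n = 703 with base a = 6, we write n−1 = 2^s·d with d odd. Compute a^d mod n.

703 − 1 = 702 = 2^1 · 351, so d = 351.
6^1 ≡ 6 (mod 703)
6^2 ≡ 6^2 = 36 ≡ 36 (mod 703)
6^4 ≡ 36^2 = 1296 ≡ 593 (mod 703)
6^8 ≡ 593^2 = 351649 ≡ 149 (mod 703)
6^16 ≡ 149^2 = 22201 ≡ 408 (mod 703)
6^32 ≡ 408^2 = 166464 ≡ 556 (mod 703)
6^64 ≡ 556^2 = 309136 ≡ 519 (mod 703)
6^128 ≡ 519^2 = 269361 ≡ 112 (mod 703)
6^256 ≡ 112^2 = 12544 ≡ 593 (mod 703)
351 = 256 + 64 + 16 + 8 + 4 + 2 + 1 in binary powers of 2.
So 6^351 ≡ 593 · 519 · 408 · 149 · 593 · 36 · 6 ≡ 438 (mod 703).
Squaring chain: 438; never reaches −1, so base 6 is a Miller–Rabin witness that 703 is composite.

438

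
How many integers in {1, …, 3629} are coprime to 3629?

Factor: 3629 = 19 · 191.
φ(3629) = (19−1) · (191−1) = 18 · 190 = 3420.

3420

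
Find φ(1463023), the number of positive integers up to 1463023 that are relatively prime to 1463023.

Factor: 1463023 = 59 · 137 · 181.
φ(1463023) = (59−1) · (137−1) · (181−1) = 58 · 136 · 180 = 1419840.

1419840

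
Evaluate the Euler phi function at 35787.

23400

Factor: 35787 = 3 · 79 · 151.
φ(35787) = (3−1) · (79−1) · (151−1) = 2 · 78 · 150 = 23400.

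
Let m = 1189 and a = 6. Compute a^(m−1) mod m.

6^1 ≡ 6 (mod 1189)
6^2 ≡ 6^2 = 36 ≡ 36 (mod 1189)
6^4 ≡ 36^2 = 1296 ≡ 107 (mod 1189)
6^8 ≡ 107^2 = 11449 ≡ 748 (mod 1189)
6^16 ≡ 748^2 = 559504 ≡ 674 (mod 1189)
6^32 ≡ 674^2 = 454276 ≡ 78 (mod 1189)
6^64 ≡ 78^2 = 6084 ≡ 139 (mod 1189)
6^128 ≡ 139^2 = 19321 ≡ 297 (mod 1189)
6^256 ≡ 297^2 = 88209 ≡ 223 (mod 1189)
6^512 ≡ 223^2 = 49729 ≡ 980 (mod 1189)
6^1024 ≡ 980^2 = 960400 ≡ 877 (mod 1189)
1188 = 1024 + 128 + 32 + 4 in binary powers of 2.
So 6^1188 ≡ 877 · 297 · 78 · 107 ≡ 605 (mod 1189).
Since 605 ≠ 1, base 6 is a Fermat witness: 1189 is composite.

605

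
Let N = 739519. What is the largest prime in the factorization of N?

79

739519 = 11 · 67229
67229 = 23 · 2923
2923 = 37 · 79
79 is prime.
So 739519 = 11 · 23 · 37 · 79; the largest prime factor is 79.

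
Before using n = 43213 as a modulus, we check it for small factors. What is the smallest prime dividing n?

43213 is odd.
Digit sum 13, not divisible by 3.
Ends in 3: not divisible by 5.
7: 43213 = 7·6173 + 2
11: 43213 = 11·3928 + 5
13: 43213 = 13·3324 + 1
17: 43213 = 17·2541 + 16
19: 43213 = 19·2274 + 7
23: 43213 = 23·1878 + 19
29: 43213 = 29·1490 + 3
31: 43213 = 31·1393 + 30
37: 43213 = 37·1167 + 34
41: 43213 = 41·1053 + 40
43: 43213 = 43·1004 + 41
47: 43213 = 47·919 + 20
53: 43213 = 53·815 + 18
59: 43213 = 59·732 + 25
61: 43213 = 61·708 + 25
67: 43213 = 67·644 + 65
71: 43213 = 71·608 + 45
73: 43213 = 73·591 + 70
79: 43213 = 79·547

79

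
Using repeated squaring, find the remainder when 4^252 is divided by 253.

236

4^1 ≡ 4 (mod 253)
4^2 ≡ 4^2 = 16 ≡ 16 (mod 253)
4^4 ≡ 16^2 = 256 ≡ 3 (mod 253)
4^8 ≡ 3^2 = 9 ≡ 9 (mod 253)
4^16 ≡ 9^2 = 81 ≡ 81 (mod 253)
4^32 ≡ 81^2 = 6561 ≡ 236 (mod 253)
4^64 ≡ 236^2 = 55696 ≡ 36 (mod 253)
4^128 ≡ 36^2 = 1296 ≡ 31 (mod 253)
252 = 128 + 64 + 32 + 16 + 8 + 4 in binary powers of 2.
So 4^252 ≡ 31 · 36 · 236 · 81 · 9 · 3 ≡ 236 (mod 253).
Since 236 ≠ 1, base 4 is a Fermat witness: 253 is composite.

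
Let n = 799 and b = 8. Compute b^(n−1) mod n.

4

8^1 ≡ 8 (mod 799)
8^2 ≡ 8^2 = 64 ≡ 64 (mod 799)
8^4 ≡ 64^2 = 4096 ≡ 101 (mod 799)
8^8 ≡ 101^2 = 10201 ≡ 613 (mod 799)
8^16 ≡ 613^2 = 375769 ≡ 239 (mod 799)
8^32 ≡ 239^2 = 57121 ≡ 392 (mod 799)
8^64 ≡ 392^2 = 153664 ≡ 256 (mod 799)
8^128 ≡ 256^2 = 65536 ≡ 18 (mod 799)
8^256 ≡ 18^2 = 324 ≡ 324 (mod 799)
8^512 ≡ 324^2 = 104976 ≡ 307 (mod 799)
798 = 512 + 256 + 16 + 8 + 4 + 2 in binary powers of 2.
So 8^798 ≡ 307 · 324 · 239 · 613 · 101 · 64 ≡ 4 (mod 799).
Since 4 ≠ 1, base 8 is a Fermat witness: 799 is composite.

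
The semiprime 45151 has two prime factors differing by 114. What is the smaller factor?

163

Since p = q + 114, we have 45151 = q(q + 114), so q² + 114q − 45151 = 0.
Discriminant: 114² + 4·45151 = 12996 + 180604 = 193600; √193600 = 440.
q = (−114 + 440)/2 = 163, and p = q + 114 = 277.
Check: 163 · 277 = 45151.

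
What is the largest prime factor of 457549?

97

457549 = 53 · 8633
8633 = 89 · 97
97 is prime.
So 457549 = 53 · 89 · 97; the largest prime factor is 97.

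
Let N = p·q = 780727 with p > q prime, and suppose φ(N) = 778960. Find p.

φ(n) = (p−1)(q−1) = n − (p+q) + 1, so p + q = 780727 − 778960 + 1 = 1768.
p and q are the roots of t² − 1768t + 780727 = 0.
Discriminant: 1768² − 4·780727 = 3125824 − 3122908 = 2916; √2916 = 54.
q = (1768 − 54)/2 = 857, p = (1768 + 54)/2 = 911.
Check: 857 · 911 = 780727.

911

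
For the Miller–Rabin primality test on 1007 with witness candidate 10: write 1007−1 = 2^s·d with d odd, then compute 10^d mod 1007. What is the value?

1007 − 1 = 1006 = 2^1 · 503, so d = 503.
10^1 ≡ 10 (mod 1007)
10^2 ≡ 10^2 = 100 ≡ 100 (mod 1007)
10^4 ≡ 100^2 = 10000 ≡ 937 (mod 1007)
10^8 ≡ 937^2 = 877969 ≡ 872 (mod 1007)
10^16 ≡ 872^2 = 760384 ≡ 99 (mod 1007)
10^32 ≡ 99^2 = 9801 ≡ 738 (mod 1007)
10^64 ≡ 738^2 = 544644 ≡ 864 (mod 1007)
10^128 ≡ 864^2 = 746496 ≡ 309 (mod 1007)
10^256 ≡ 309^2 = 95481 ≡ 823 (mod 1007)
503 = 256 + 128 + 64 + 32 + 16 + 4 + 2 + 1 in binary powers of 2.
So 10^503 ≡ 823 · 309 · 864 · 738 · 99 · 937 · 100 · 10 ≡ 876 (mod 1007).
Squaring chain: 876; never reaches −1, so base 10 is a Miller–Rabin witness that 1007 is composite.

876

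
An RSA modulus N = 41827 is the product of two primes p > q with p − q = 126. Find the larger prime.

277

Since p = q + 126, we have 41827 = q(q + 126), so q² + 126q − 41827 = 0.
Discriminant: 126² + 4·41827 = 15876 + 167308 = 183184; √183184 = 428.
q = (−126 + 428)/2 = 151, and p = q + 126 = 277.
Check: 151 · 277 = 41827.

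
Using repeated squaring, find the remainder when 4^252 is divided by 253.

4^1 ≡ 4 (mod 253)
4^2 ≡ 4^2 = 16 ≡ 16 (mod 253)
4^4 ≡ 16^2 = 256 ≡ 3 (mod 253)
4^8 ≡ 3^2 = 9 ≡ 9 (mod 253)
4^16 ≡ 9^2 = 81 ≡ 81 (mod 253)
4^32 ≡ 81^2 = 6561 ≡ 236 (mod 253)
4^64 ≡ 236^2 = 55696 ≡ 36 (mod 253)
4^128 ≡ 36^2 = 1296 ≡ 31 (mod 253)
252 = 128 + 64 + 32 + 16 + 8 + 4 in binary powers of 2.
So 4^252 ≡ 31 · 36 · 236 · 81 · 9 · 3 ≡ 236 (mod 253).
Since 236 ≠ 1, base 4 is a Fermat witness: 253 is composite.

236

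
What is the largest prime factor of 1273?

67

1273 = 19 · 67
67 is prime.
So 1273 = 19 · 67; the largest prime factor is 67.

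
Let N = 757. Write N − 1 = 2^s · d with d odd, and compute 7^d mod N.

1

757 − 1 = 756 = 2^2 · 189, so d = 189.
7^1 ≡ 7 (mod 757)
7^2 ≡ 7^2 = 49 ≡ 49 (mod 757)
7^4 ≡ 49^2 = 2401 ≡ 130 (mod 757)
7^8 ≡ 130^2 = 16900 ≡ 246 (mod 757)
7^16 ≡ 246^2 = 60516 ≡ 713 (mod 757)
7^32 ≡ 713^2 = 508369 ≡ 422 (mod 757)
7^64 ≡ 422^2 = 178084 ≡ 189 (mod 757)
7^128 ≡ 189^2 = 35721 ≡ 142 (mod 757)
189 = 128 + 32 + 16 + 8 + 4 + 1 in binary powers of 2.
So 7^189 ≡ 142 · 422 · 713 · 246 · 130 · 7 ≡ 1 (mod 757).
Since 7^d ≡ 1 (mod 757), base 7 does not prove 757 composite.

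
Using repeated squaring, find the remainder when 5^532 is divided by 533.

5^1 ≡ 5 (mod 533)
5^2 ≡ 5^2 = 25 ≡ 25 (mod 533)
5^4 ≡ 25^2 = 625 ≡ 92 (mod 533)
5^8 ≡ 92^2 = 8464 ≡ 469 (mod 533)
5^16 ≡ 469^2 = 219961 ≡ 365 (mod 533)
5^32 ≡ 365^2 = 133225 ≡ 508 (mod 533)
5^64 ≡ 508^2 = 258064 ≡ 92 (mod 533)
5^128 ≡ 92^2 = 8464 ≡ 469 (mod 533)
5^256 ≡ 469^2 = 219961 ≡ 365 (mod 533)
5^512 ≡ 365^2 = 133225 ≡ 508 (mod 533)
532 = 512 + 16 + 4 in binary powers of 2.
So 5^532 ≡ 508 · 365 · 92 ≡ 508 (mod 533).
Since 508 ≠ 1, base 5 is a Fermat witness: 533 is composite.

508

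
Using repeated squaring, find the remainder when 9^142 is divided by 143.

48

9^1 ≡ 9 (mod 143)
9^2 ≡ 9^2 = 81 ≡ 81 (mod 143)
9^4 ≡ 81^2 = 6561 ≡ 126 (mod 143)
9^8 ≡ 126^2 = 15876 ≡ 3 (mod 143)
9^16 ≡ 3^2 = 9 ≡ 9 (mod 143)
9^32 ≡ 9^2 = 81 ≡ 81 (mod 143)
9^64 ≡ 81^2 = 6561 ≡ 126 (mod 143)
9^128 ≡ 126^2 = 15876 ≡ 3 (mod 143)
142 = 128 + 8 + 4 + 2 in binary powers of 2.
So 9^142 ≡ 3 · 3 · 126 · 81 ≡ 48 (mod 143).
Since 48 ≠ 1, base 9 is a Fermat witness: 143 is composite.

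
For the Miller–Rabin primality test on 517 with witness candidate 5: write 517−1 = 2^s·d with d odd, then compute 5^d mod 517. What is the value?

20

517 − 1 = 516 = 2^2 · 129, so d = 129.
5^1 ≡ 5 (mod 517)
5^2 ≡ 5^2 = 25 ≡ 25 (mod 517)
5^4 ≡ 25^2 = 625 ≡ 108 (mod 517)
5^8 ≡ 108^2 = 11664 ≡ 290 (mod 517)
5^16 ≡ 290^2 = 84100 ≡ 346 (mod 517)
5^32 ≡ 346^2 = 119716 ≡ 289 (mod 517)
5^64 ≡ 289^2 = 83521 ≡ 284 (mod 517)
5^128 ≡ 284^2 = 80656 ≡ 4 (mod 517)
129 = 128 + 1 in binary powers of 2.
So 5^129 ≡ 4 · 5 ≡ 20 (mod 517).
Squaring chain: 20 → 400; never reaches −1, so base 5 is a Miller–Rabin witness that 517 is composite.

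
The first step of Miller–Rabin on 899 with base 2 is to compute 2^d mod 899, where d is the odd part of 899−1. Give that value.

698

899 − 1 = 898 = 2^1 · 449, so d = 449.
2^1 ≡ 2 (mod 899)
2^2 ≡ 2^2 = 4 ≡ 4 (mod 899)
2^4 ≡ 4^2 = 16 ≡ 16 (mod 899)
2^8 ≡ 16^2 = 256 ≡ 256 (mod 899)
2^16 ≡ 256^2 = 65536 ≡ 808 (mod 899)
2^32 ≡ 808^2 = 652864 ≡ 190 (mod 899)
2^64 ≡ 190^2 = 36100 ≡ 140 (mod 899)
2^128 ≡ 140^2 = 19600 ≡ 721 (mod 899)
2^256 ≡ 721^2 = 519841 ≡ 219 (mod 899)
449 = 256 + 128 + 64 + 1 in binary powers of 2.
So 2^449 ≡ 219 · 721 · 140 · 2 ≡ 698 (mod 899).
Squaring chain: 698; never reaches −1, so base 2 is a Miller–Rabin witness that 899 is composite.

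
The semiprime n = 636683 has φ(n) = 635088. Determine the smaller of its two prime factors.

787

φ(n) = (p−1)(q−1) = n − (p+q) + 1, so p + q = 636683 − 635088 + 1 = 1596.
p and q are the roots of t² − 1596t + 636683 = 0.
Discriminant: 1596² − 4·636683 = 2547216 − 2546732 = 484; √484 = 22.
q = (1596 − 22)/2 = 787, p = (1596 + 22)/2 = 809.
Check: 787 · 809 = 636683.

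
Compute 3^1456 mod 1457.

3^1 ≡ 3 (mod 1457)
3^2 ≡ 3^2 = 9 ≡ 9 (mod 1457)
3^4 ≡ 9^2 = 81 ≡ 81 (mod 1457)
3^8 ≡ 81^2 = 6561 ≡ 733 (mod 1457)
3^16 ≡ 733^2 = 537289 ≡ 1113 (mod 1457)
3^32 ≡ 1113^2 = 1238769 ≡ 319 (mod 1457)
3^64 ≡ 319^2 = 101761 ≡ 1228 (mod 1457)
3^128 ≡ 1228^2 = 1507984 ≡ 1446 (mod 1457)
3^256 ≡ 1446^2 = 2090916 ≡ 121 (mod 1457)
3^512 ≡ 121^2 = 14641 ≡ 71 (mod 1457)
3^1024 ≡ 71^2 = 5041 ≡ 670 (mod 1457)
1456 = 1024 + 256 + 128 + 32 + 16 in binary powers of 2.
So 3^1456 ≡ 670 · 121 · 1446 · 319 · 1113 ≡ 307 (mod 1457).
Since 307 ≠ 1, base 3 is a Fermat witness: 1457 is composite.

307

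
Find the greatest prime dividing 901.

901 = 17 · 53
53 is prime.
So 901 = 17 · 53; the largest prime factor is 53.

53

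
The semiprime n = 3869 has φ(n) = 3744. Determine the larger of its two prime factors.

φ(n) = (p−1)(q−1) = n − (p+q) + 1, so p + q = 3869 − 3744 + 1 = 126.
p and q are the roots of t² − 126t + 3869 = 0.
Discriminant: 126² − 4·3869 = 15876 − 15476 = 400; √400 = 20.
q = (126 − 20)/2 = 53, p = (126 + 20)/2 = 73.
Check: 53 · 73 = 3869.

73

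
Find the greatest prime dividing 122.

122 = 2 · 61
61 is prime.
So 122 = 2 · 61; the largest prime factor is 61.

61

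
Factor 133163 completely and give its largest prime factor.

61

133163 = 37 · 3599
3599 = 59 · 61
61 is prime.
So 133163 = 37 · 59 · 61; the largest prime factor is 61.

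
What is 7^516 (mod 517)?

7^1 ≡ 7 (mod 517)
7^2 ≡ 7^2 = 49 ≡ 49 (mod 517)
7^4 ≡ 49^2 = 2401 ≡ 333 (mod 517)
7^8 ≡ 333^2 = 110889 ≡ 251 (mod 517)
7^16 ≡ 251^2 = 63001 ≡ 444 (mod 517)
7^32 ≡ 444^2 = 197136 ≡ 159 (mod 517)
7^64 ≡ 159^2 = 25281 ≡ 465 (mod 517)
7^128 ≡ 465^2 = 216225 ≡ 119 (mod 517)
7^256 ≡ 119^2 = 14161 ≡ 202 (mod 517)
7^512 ≡ 202^2 = 40804 ≡ 478 (mod 517)
516 = 512 + 4 in binary powers of 2.
So 7^516 ≡ 478 · 333 ≡ 455 (mod 517).
Since 455 ≠ 1, base 7 is a Fermat witness: 517 is composite.

455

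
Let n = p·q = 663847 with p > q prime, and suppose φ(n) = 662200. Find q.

701

φ(n) = (p−1)(q−1) = n − (p+q) + 1, so p + q = 663847 − 662200 + 1 = 1648.
p and q are the roots of t² − 1648t + 663847 = 0.
Discriminant: 1648² − 4·663847 = 2715904 − 2655388 = 60516; √60516 = 246.
q = (1648 − 246)/2 = 701, p = (1648 + 246)/2 = 947.
Check: 701 · 947 = 663847.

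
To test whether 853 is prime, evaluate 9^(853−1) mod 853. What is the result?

1

9^1 ≡ 9 (mod 853)
9^2 ≡ 9^2 = 81 ≡ 81 (mod 853)
9^4 ≡ 81^2 = 6561 ≡ 590 (mod 853)
9^8 ≡ 590^2 = 348100 ≡ 76 (mod 853)
9^16 ≡ 76^2 = 5776 ≡ 658 (mod 853)
9^32 ≡ 658^2 = 432964 ≡ 493 (mod 853)
9^64 ≡ 493^2 = 243049 ≡ 797 (mod 853)
9^128 ≡ 797^2 = 635209 ≡ 577 (mod 853)
9^256 ≡ 577^2 = 332929 ≡ 259 (mod 853)
9^512 ≡ 259^2 = 67081 ≡ 547 (mod 853)
852 = 512 + 256 + 64 + 16 + 4 in binary powers of 2.
So 9^852 ≡ 547 · 259 · 797 · 658 · 590 ≡ 1 (mod 853).
Since the result is 1, base 9 gives no evidence that 853 is composite.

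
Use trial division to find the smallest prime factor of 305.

305 is odd.
Digit sum 8, not divisible by 3.
Ends in 5: divisible by 5.

5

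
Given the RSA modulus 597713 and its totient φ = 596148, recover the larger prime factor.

φ(n) = (p−1)(q−1) = n − (p+q) + 1, so p + q = 597713 − 596148 + 1 = 1566.
p and q are the roots of t² − 1566t + 597713 = 0.
Discriminant: 1566² − 4·597713 = 2452356 − 2390852 = 61504; √61504 = 248.
q = (1566 − 248)/2 = 659, p = (1566 + 248)/2 = 907.
Check: 659 · 907 = 597713.

907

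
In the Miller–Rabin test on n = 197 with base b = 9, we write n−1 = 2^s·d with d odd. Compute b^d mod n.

197 − 1 = 196 = 2^2 · 49, so d = 49.
9^1 ≡ 9 (mod 197)
9^2 ≡ 9^2 = 81 ≡ 81 (mod 197)
9^4 ≡ 81^2 = 6561 ≡ 60 (mod 197)
9^8 ≡ 60^2 = 3600 ≡ 54 (mod 197)
9^16 ≡ 54^2 = 2916 ≡ 158 (mod 197)
9^32 ≡ 158^2 = 24964 ≡ 142 (mod 197)
49 = 32 + 16 + 1 in binary powers of 2.
So 9^49 ≡ 142 · 158 · 9 ≡ 196 (mod 197).
Since 9^d ≡ 196 (mod 197), base 9 does not prove 197 composite.

196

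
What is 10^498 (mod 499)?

1

10^1 ≡ 10 (mod 499)
10^2 ≡ 10^2 = 100 ≡ 100 (mod 499)
10^4 ≡ 100^2 = 10000 ≡ 20 (mod 499)
10^8 ≡ 20^2 = 400 ≡ 400 (mod 499)
10^16 ≡ 400^2 = 160000 ≡ 320 (mod 499)
10^32 ≡ 320^2 = 102400 ≡ 105 (mod 499)
10^64 ≡ 105^2 = 11025 ≡ 47 (mod 499)
10^128 ≡ 47^2 = 2209 ≡ 213 (mod 499)
10^256 ≡ 213^2 = 45369 ≡ 459 (mod 499)
498 = 256 + 128 + 64 + 32 + 16 + 2 in binary powers of 2.
So 10^498 ≡ 459 · 213 · 47 · 105 · 320 · 100 ≡ 1 (mod 499).
Since the result is 1, base 10 gives no evidence that 499 is composite.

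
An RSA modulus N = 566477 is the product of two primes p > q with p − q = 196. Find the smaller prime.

Since p = q + 196, we have 566477 = q(q + 196), so q² + 196q − 566477 = 0.
Discriminant: 196² + 4·566477 = 38416 + 2265908 = 2304324; √2304324 = 1518.
q = (−196 + 1518)/2 = 661, and p = q + 196 = 857.
Check: 661 · 857 = 566477.

661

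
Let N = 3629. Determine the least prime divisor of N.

3629 is odd.
Digit sum 20, not divisible by 3.
Ends in 9: not divisible by 5.
7: 3629 = 7·518 + 3
11: 3629 = 11·329 + 10
13: 3629 = 13·279 + 2
17: 3629 = 17·213 + 8
19: 3629 = 19·191

19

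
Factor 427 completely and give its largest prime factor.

61

427 = 7 · 61
61 is prime.
So 427 = 7 · 61; the largest prime factor is 61.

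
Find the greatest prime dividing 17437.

53

17437 = 7 · 2491
2491 = 47 · 53
53 is prime.
So 17437 = 7 · 47 · 53; the largest prime factor is 53.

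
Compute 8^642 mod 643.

8^1 ≡ 8 (mod 643)
8^2 ≡ 8^2 = 64 ≡ 64 (mod 643)
8^4 ≡ 64^2 = 4096 ≡ 238 (mod 643)
8^8 ≡ 238^2 = 56644 ≡ 60 (mod 643)
8^16 ≡ 60^2 = 3600 ≡ 385 (mod 643)
8^32 ≡ 385^2 = 148225 ≡ 335 (mod 643)
8^64 ≡ 335^2 = 112225 ≡ 343 (mod 643)
8^128 ≡ 343^2 = 117649 ≡ 623 (mod 643)
8^256 ≡ 623^2 = 388129 ≡ 400 (mod 643)
8^512 ≡ 400^2 = 160000 ≡ 536 (mod 643)
642 = 512 + 128 + 2 in binary powers of 2.
So 8^642 ≡ 536 · 623 · 64 ≡ 1 (mod 643).
Since the result is 1, base 8 gives no evidence that 643 is composite.

1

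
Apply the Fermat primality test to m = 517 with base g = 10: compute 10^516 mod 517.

10^1 ≡ 10 (mod 517)
10^2 ≡ 10^2 = 100 ≡ 100 (mod 517)
10^4 ≡ 100^2 = 10000 ≡ 177 (mod 517)
10^8 ≡ 177^2 = 31329 ≡ 309 (mod 517)
10^16 ≡ 309^2 = 95481 ≡ 353 (mod 517)
10^32 ≡ 353^2 = 124609 ≡ 12 (mod 517)
10^64 ≡ 12^2 = 144 ≡ 144 (mod 517)
10^128 ≡ 144^2 = 20736 ≡ 56 (mod 517)
10^256 ≡ 56^2 = 3136 ≡ 34 (mod 517)
10^512 ≡ 34^2 = 1156 ≡ 122 (mod 517)
516 = 512 + 4 in binary powers of 2.
So 10^516 ≡ 122 · 177 ≡ 397 (mod 517).
Since 397 ≠ 1, base 10 is a Fermat witness: 517 is composite.

397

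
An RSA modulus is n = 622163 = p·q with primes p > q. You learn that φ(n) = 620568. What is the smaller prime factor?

φ(n) = (p−1)(q−1) = n − (p+q) + 1, so p + q = 622163 − 620568 + 1 = 1596.
p and q are the roots of t² − 1596t + 622163 = 0.
Discriminant: 1596² − 4·622163 = 2547216 − 2488652 = 58564; √58564 = 242.
q = (1596 − 242)/2 = 677, p = (1596 + 242)/2 = 919.
Check: 677 · 919 = 622163.

677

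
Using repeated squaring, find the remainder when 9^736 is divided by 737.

350

9^1 ≡ 9 (mod 737)
9^2 ≡ 9^2 = 81 ≡ 81 (mod 737)
9^4 ≡ 81^2 = 6561 ≡ 665 (mod 737)
9^8 ≡ 665^2 = 442225 ≡ 25 (mod 737)
9^16 ≡ 25^2 = 625 ≡ 625 (mod 737)
9^32 ≡ 625^2 = 390625 ≡ 15 (mod 737)
9^64 ≡ 15^2 = 225 ≡ 225 (mod 737)
9^128 ≡ 225^2 = 50625 ≡ 509 (mod 737)
9^256 ≡ 509^2 = 259081 ≡ 394 (mod 737)
9^512 ≡ 394^2 = 155236 ≡ 466 (mod 737)
736 = 512 + 128 + 64 + 32 in binary powers of 2.
So 9^736 ≡ 466 · 509 · 225 · 15 ≡ 350 (mod 737).
Since 350 ≠ 1, base 9 is a Fermat witness: 737 is composite.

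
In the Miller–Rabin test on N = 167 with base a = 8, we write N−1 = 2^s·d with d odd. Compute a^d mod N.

167 − 1 = 166 = 2^1 · 83, so d = 83.
8^1 ≡ 8 (mod 167)
8^2 ≡ 8^2 = 64 ≡ 64 (mod 167)
8^4 ≡ 64^2 = 4096 ≡ 88 (mod 167)
8^8 ≡ 88^2 = 7744 ≡ 62 (mod 167)
8^16 ≡ 62^2 = 3844 ≡ 3 (mod 167)
8^32 ≡ 3^2 = 9 ≡ 9 (mod 167)
8^64 ≡ 9^2 = 81 ≡ 81 (mod 167)
83 = 64 + 16 + 2 + 1 in binary powers of 2.
So 8^83 ≡ 81 · 3 · 64 · 8 ≡ 1 (mod 167).
Since 8^d ≡ 1 (mod 167), base 8 does not prove 167 composite.

1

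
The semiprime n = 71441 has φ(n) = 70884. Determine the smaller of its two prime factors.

φ(n) = (p−1)(q−1) = n − (p+q) + 1, so p + q = 71441 − 70884 + 1 = 558.
p and q are the roots of t² − 558t + 71441 = 0.
Discriminant: 558² − 4·71441 = 311364 − 285764 = 25600; √25600 = 160.
q = (558 − 160)/2 = 199, p = (558 + 160)/2 = 359.
Check: 199 · 359 = 71441.

199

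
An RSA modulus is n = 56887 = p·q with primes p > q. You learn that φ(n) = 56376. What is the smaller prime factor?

φ(n) = (p−1)(q−1) = n − (p+q) + 1, so p + q = 56887 − 56376 + 1 = 512.
p and q are the roots of t² − 512t + 56887 = 0.
Discriminant: 512² − 4·56887 = 262144 − 227548 = 34596; √34596 = 186.
q = (512 − 186)/2 = 163, p = (512 + 186)/2 = 349.
Check: 163 · 349 = 56887.

163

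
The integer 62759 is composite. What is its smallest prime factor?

97

62759 is odd.
Digit sum 29, not divisible by 3.
Ends in 9: not divisible by 5.
7: 62759 = 7·8965 + 4
11: 62759 = 11·5705 + 4
13: 62759 = 13·4827 + 8
17: 62759 = 17·3691 + 12
19: 62759 = 19·3303 + 2
23: 62759 = 23·2728 + 15
29: 62759 = 29·2164 + 3
31: 62759 = 31·2024 + 15
37: 62759 = 37·1696 + 7
41: 62759 = 41·1530 + 29
43: 62759 = 43·1459 + 22
47: 62759 = 47·1335 + 14
53: 62759 = 53·1184 + 7
59: 62759 = 59·1063 + 42
61: 62759 = 61·1028 + 51
67: 62759 = 67·936 + 47
71: 62759 = 71·883 + 66
73: 62759 = 73·859 + 52
79: 62759 = 79·794 + 33
83: 62759 = 83·756 + 11
89: 62759 = 89·705 + 14
97: 62759 = 97·647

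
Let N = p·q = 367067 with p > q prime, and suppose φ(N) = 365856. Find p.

φ(n) = (p−1)(q−1) = n − (p+q) + 1, so p + q = 367067 − 365856 + 1 = 1212.
p and q are the roots of t² − 1212t + 367067 = 0.
Discriminant: 1212² − 4·367067 = 1468944 − 1468268 = 676; √676 = 26.
q = (1212 − 26)/2 = 593, p = (1212 + 26)/2 = 619.
Check: 593 · 619 = 367067.

619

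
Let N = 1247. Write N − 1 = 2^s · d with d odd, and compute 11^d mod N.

302

1247 − 1 = 1246 = 2^1 · 623, so d = 623.
11^1 ≡ 11 (mod 1247)
11^2 ≡ 11^2 = 121 ≡ 121 (mod 1247)
11^4 ≡ 121^2 = 14641 ≡ 924 (mod 1247)
11^8 ≡ 924^2 = 853776 ≡ 828 (mod 1247)
11^16 ≡ 828^2 = 685584 ≡ 981 (mod 1247)
11^32 ≡ 981^2 = 962361 ≡ 924 (mod 1247)
11^64 ≡ 924^2 = 853776 ≡ 828 (mod 1247)
11^128 ≡ 828^2 = 685584 ≡ 981 (mod 1247)
11^256 ≡ 981^2 = 962361 ≡ 924 (mod 1247)
11^512 ≡ 924^2 = 853776 ≡ 828 (mod 1247)
623 = 512 + 64 + 32 + 8 + 4 + 2 + 1 in binary powers of 2.
So 11^623 ≡ 828 · 828 · 924 · 828 · 924 · 121 · 11 ≡ 302 (mod 1247).
Squaring chain: 302; never reaches −1, so base 11 is a Miller–Rabin witness that 1247 is composite.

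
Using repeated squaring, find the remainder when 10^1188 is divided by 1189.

10^1 ≡ 10 (mod 1189)
10^2 ≡ 10^2 = 100 ≡ 100 (mod 1189)
10^4 ≡ 100^2 = 10000 ≡ 488 (mod 1189)
10^8 ≡ 488^2 = 238144 ≡ 344 (mod 1189)
10^16 ≡ 344^2 = 118336 ≡ 625 (mod 1189)
10^32 ≡ 625^2 = 390625 ≡ 633 (mod 1189)
10^64 ≡ 633^2 = 400689 ≡ 1185 (mod 1189)
10^128 ≡ 1185^2 = 1404225 ≡ 16 (mod 1189)
10^256 ≡ 16^2 = 256 ≡ 256 (mod 1189)
10^512 ≡ 256^2 = 65536 ≡ 141 (mod 1189)
10^1024 ≡ 141^2 = 19881 ≡ 857 (mod 1189)
1188 = 1024 + 128 + 32 + 4 in binary powers of 2.
So 10^1188 ≡ 857 · 16 · 633 · 488 ≡ 426 (mod 1189).
Since 426 ≠ 1, base 10 is a Fermat witness: 1189 is composite.

426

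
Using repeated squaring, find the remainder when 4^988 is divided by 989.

864

4^1 ≡ 4 (mod 989)
4^2 ≡ 4^2 = 16 ≡ 16 (mod 989)
4^4 ≡ 16^2 = 256 ≡ 256 (mod 989)
4^8 ≡ 256^2 = 65536 ≡ 262 (mod 989)
4^16 ≡ 262^2 = 68644 ≡ 403 (mod 989)
4^32 ≡ 403^2 = 162409 ≡ 213 (mod 989)
4^64 ≡ 213^2 = 45369 ≡ 864 (mod 989)
4^128 ≡ 864^2 = 746496 ≡ 790 (mod 989)
4^256 ≡ 790^2 = 624100 ≡ 41 (mod 989)
4^512 ≡ 41^2 = 1681 ≡ 692 (mod 989)
988 = 512 + 256 + 128 + 64 + 16 + 8 + 4 in binary powers of 2.
So 4^988 ≡ 692 · 41 · 790 · 864 · 403 · 262 · 256 ≡ 864 (mod 989).
Since 864 ≠ 1, base 4 is a Fermat witness: 989 is composite.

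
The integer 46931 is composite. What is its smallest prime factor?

46931 is odd.
Digit sum 23, not divisible by 3.
Ends in 1: not divisible by 5.
7: 46931 = 7·6704 + 3
11: 46931 = 11·4266 + 5
13: 46931 = 13·3610 + 1
17: 46931 = 17·2760 + 11
19: 46931 = 19·2470 + 1
23: 46931 = 23·2040 + 11
29: 46931 = 29·1618 + 9
31: 46931 = 31·1513 + 28
37: 46931 = 37·1268 + 15
41: 46931 = 41·1144 + 27
43: 46931 = 43·1091 + 18
47: 46931 = 47·998 + 25
53: 46931 = 53·885 + 26
59: 46931 = 59·795 + 26
61: 46931 = 61·769 + 22
67: 46931 = 67·700 + 31
71: 46931 = 71·661

71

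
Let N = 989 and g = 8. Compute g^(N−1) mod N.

8^1 ≡ 8 (mod 989)
8^2 ≡ 8^2 = 64 ≡ 64 (mod 989)
8^4 ≡ 64^2 = 4096 ≡ 140 (mod 989)
8^8 ≡ 140^2 = 19600 ≡ 809 (mod 989)
8^16 ≡ 809^2 = 654481 ≡ 752 (mod 989)
8^32 ≡ 752^2 = 565504 ≡ 785 (mod 989)
8^64 ≡ 785^2 = 616225 ≡ 78 (mod 989)
8^128 ≡ 78^2 = 6084 ≡ 150 (mod 989)
8^256 ≡ 150^2 = 22500 ≡ 742 (mod 989)
8^512 ≡ 742^2 = 550564 ≡ 680 (mod 989)
988 = 512 + 256 + 128 + 64 + 16 + 8 + 4 in binary powers of 2.
So 8^988 ≡ 680 · 742 · 150 · 78 · 752 · 809 · 140 ≡ 78 (mod 989).
Since 78 ≠ 1, base 8 is a Fermat witness: 989 is composite.

78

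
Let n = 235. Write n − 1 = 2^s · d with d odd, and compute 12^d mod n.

235 − 1 = 234 = 2^1 · 117, so d = 117.
12^1 ≡ 12 (mod 235)
12^2 ≡ 12^2 = 144 ≡ 144 (mod 235)
12^4 ≡ 144^2 = 20736 ≡ 56 (mod 235)
12^8 ≡ 56^2 = 3136 ≡ 81 (mod 235)
12^16 ≡ 81^2 = 6561 ≡ 216 (mod 235)
12^32 ≡ 216^2 = 46656 ≡ 126 (mod 235)
12^64 ≡ 126^2 = 15876 ≡ 131 (mod 235)
117 = 64 + 32 + 16 + 4 + 1 in binary powers of 2.
So 12^117 ≡ 131 · 126 · 216 · 56 · 12 ≡ 97 (mod 235).
Squaring chain: 97; never reaches −1, so base 12 is a Miller–Rabin witness that 235 is composite.

97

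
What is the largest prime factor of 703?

703 = 19 · 37
37 is prime.
So 703 = 19 · 37; the largest prime factor is 37.

37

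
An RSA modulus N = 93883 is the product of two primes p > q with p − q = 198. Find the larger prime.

Since p = q + 198, we have 93883 = q(q + 198), so q² + 198q − 93883 = 0.
Discriminant: 198² + 4·93883 = 39204 + 375532 = 414736; √414736 = 644.
q = (−198 + 644)/2 = 223, and p = q + 198 = 421.
Check: 223 · 421 = 93883.

421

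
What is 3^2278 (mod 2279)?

1257

3^1 ≡ 3 (mod 2279)
3^2 ≡ 3^2 = 9 ≡ 9 (mod 2279)
3^4 ≡ 9^2 = 81 ≡ 81 (mod 2279)
3^8 ≡ 81^2 = 6561 ≡ 2003 (mod 2279)
3^16 ≡ 2003^2 = 4012009 ≡ 969 (mod 2279)
3^32 ≡ 969^2 = 938961 ≡ 13 (mod 2279)
3^64 ≡ 13^2 = 169 ≡ 169 (mod 2279)
3^128 ≡ 169^2 = 28561 ≡ 1213 (mod 2279)
3^256 ≡ 1213^2 = 1471369 ≡ 1414 (mod 2279)
3^512 ≡ 1414^2 = 1999396 ≡ 713 (mod 2279)
3^1024 ≡ 713^2 = 508369 ≡ 152 (mod 2279)
3^2048 ≡ 152^2 = 23104 ≡ 314 (mod 2279)
2278 = 2048 + 128 + 64 + 32 + 4 + 2 in binary powers of 2.
So 3^2278 ≡ 314 · 1213 · 169 · 13 · 81 · 9 ≡ 1257 (mod 2279).
Since 1257 ≠ 1, base 3 is a Fermat witness: 2279 is composite.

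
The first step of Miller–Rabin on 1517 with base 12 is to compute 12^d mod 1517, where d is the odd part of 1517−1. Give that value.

1517 − 1 = 1516 = 2^2 · 379, so d = 379.
12^1 ≡ 12 (mod 1517)
12^2 ≡ 12^2 = 144 ≡ 144 (mod 1517)
12^4 ≡ 144^2 = 20736 ≡ 1015 (mod 1517)
12^8 ≡ 1015^2 = 1030225 ≡ 182 (mod 1517)
12^16 ≡ 182^2 = 33124 ≡ 1267 (mod 1517)
12^32 ≡ 1267^2 = 1605289 ≡ 303 (mod 1517)
12^64 ≡ 303^2 = 91809 ≡ 789 (mod 1517)
12^128 ≡ 789^2 = 622521 ≡ 551 (mod 1517)
12^256 ≡ 551^2 = 303601 ≡ 201 (mod 1517)
379 = 256 + 64 + 32 + 16 + 8 + 2 + 1 in binary powers of 2.
So 12^379 ≡ 201 · 789 · 303 · 1267 · 182 · 144 · 12 ≡ 345 (mod 1517).
Squaring chain: 345 → 699; never reaches −1, so base 12 is a Miller–Rabin witness that 1517 is composite.

345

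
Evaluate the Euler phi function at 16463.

Factor: 16463 = 101 · 163.
φ(16463) = (101−1) · (163−1) = 100 · 162 = 16200.

16200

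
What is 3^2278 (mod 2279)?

1257

3^1 ≡ 3 (mod 2279)
3^2 ≡ 3^2 = 9 ≡ 9 (mod 2279)
3^4 ≡ 9^2 = 81 ≡ 81 (mod 2279)
3^8 ≡ 81^2 = 6561 ≡ 2003 (mod 2279)
3^16 ≡ 2003^2 = 4012009 ≡ 969 (mod 2279)
3^32 ≡ 969^2 = 938961 ≡ 13 (mod 2279)
3^64 ≡ 13^2 = 169 ≡ 169 (mod 2279)
3^128 ≡ 169^2 = 28561 ≡ 1213 (mod 2279)
3^256 ≡ 1213^2 = 1471369 ≡ 1414 (mod 2279)
3^512 ≡ 1414^2 = 1999396 ≡ 713 (mod 2279)
3^1024 ≡ 713^2 = 508369 ≡ 152 (mod 2279)
3^2048 ≡ 152^2 = 23104 ≡ 314 (mod 2279)
2278 = 2048 + 128 + 64 + 32 + 4 + 2 in binary powers of 2.
So 3^2278 ≡ 314 · 1213 · 169 · 13 · 81 · 9 ≡ 1257 (mod 2279).
Since 1257 ≠ 1, base 3 is a Fermat witness: 2279 is composite.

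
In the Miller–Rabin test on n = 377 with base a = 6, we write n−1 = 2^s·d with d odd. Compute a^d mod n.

323

377 − 1 = 376 = 2^3 · 47, so d = 47.
6^1 ≡ 6 (mod 377)
6^2 ≡ 6^2 = 36 ≡ 36 (mod 377)
6^4 ≡ 36^2 = 1296 ≡ 165 (mod 377)
6^8 ≡ 165^2 = 27225 ≡ 81 (mod 377)
6^16 ≡ 81^2 = 6561 ≡ 152 (mod 377)
6^32 ≡ 152^2 = 23104 ≡ 107 (mod 377)
47 = 32 + 8 + 4 + 2 + 1 in binary powers of 2.
So 6^47 ≡ 107 · 81 · 165 · 36 · 6 ≡ 323 (mod 377).
Squaring chain: 323 → 277 → 198; never reaches −1, so base 6 is a Miller–Rabin witness that 377 is composite.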